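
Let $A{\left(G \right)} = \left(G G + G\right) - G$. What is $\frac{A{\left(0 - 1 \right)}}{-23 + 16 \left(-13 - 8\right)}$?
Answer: $- \frac{1}{359} \approx -0.0027855$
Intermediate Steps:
$A{\left(G \right)} = G^{2}$ ($A{\left(G \right)} = \left(G^{2} + G\right) - G = \left(G + G^{2}\right) - G = G^{2}$)
$\frac{A{\left(0 - 1 \right)}}{-23 + 16 \left(-13 - 8\right)} = \frac{\left(0 - 1\right)^{2}}{-23 + 16 \left(-13 - 8\right)} = \frac{\left(0 - 1\right)^{2}}{-23 + 16 \left(-21\right)} = \frac{\left(-1\right)^{2}}{-23 - 336} = 1 \frac{1}{-359} = 1 \left(- \frac{1}{359}\right) = - \frac{1}{359}$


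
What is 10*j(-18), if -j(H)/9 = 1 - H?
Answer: -1710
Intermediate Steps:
j(H) = -9 + 9*H (j(H) = -9*(1 - H) = -9 + 9*H)
10*j(-18) = 10*(-9 + 9*(-18)) = 10*(-9 - 162) = 10*(-171) = -1710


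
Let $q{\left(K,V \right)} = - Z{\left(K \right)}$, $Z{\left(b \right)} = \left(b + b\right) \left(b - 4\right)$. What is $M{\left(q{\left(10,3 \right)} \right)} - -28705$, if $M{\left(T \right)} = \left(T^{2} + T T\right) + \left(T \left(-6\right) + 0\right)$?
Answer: $58225$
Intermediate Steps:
$Z{\left(b \right)} = 2 b \left(-4 + b\right)$
$q{\left(K,V \right)} = - 2 K \left(-4 + K\right)$
$M{\left(T \right)} = - 6 T + 2 T^{2}$ ($M{\left(T \right)} = \left(T^{2} + T^{2}\right) + \left(- 6 T + 0\right) = 2 T^{2} - 6 T = - 6 T + 2 T^{2}$)
$M{\left(q{\left(10,3 \right)} \right)} - -28705 = 2 \cdot 2 \cdot 10 \left(4 - 10\right) \left(-3 + 2 \cdot 10 \left(4 - 10\right)\right) - -28705 = 2 \cdot 2 \cdot 10 \left(4 - 10\right) \left(-3 + 2 \cdot 10 \left(4 - 10\right)\right) + 28705 = 2 \cdot 2 \cdot 10 \left(-6\right) \left(-3 + 2 \cdot 10 \left(-6\right)\right) + 28705 = 2 \left(-120\right) \left(-3 - 120\right) + 28705 = 2 \left(-120\right) \left(-123\right) + 28705 = 29520 + 28705 = 58225$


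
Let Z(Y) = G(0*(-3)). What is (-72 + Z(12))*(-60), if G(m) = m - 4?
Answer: 4560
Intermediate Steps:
G(m) = -4 + m
Z(Y) = -4 (Z(Y) = -4 + 0*(-3) = -4 + 0 = -4)
(-72 + Z(12))*(-60) = (-72 - 4)*(-60) = -76*(-60) = 4560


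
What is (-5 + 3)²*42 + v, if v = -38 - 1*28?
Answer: 102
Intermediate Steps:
v = -66 (v = -38 - 28 = -66)
(-5 + 3)²*42 + v = (-5 + 3)²*42 - 66 = (-2)²*42 - 66 = 4*42 - 66 = 168 - 66 = 102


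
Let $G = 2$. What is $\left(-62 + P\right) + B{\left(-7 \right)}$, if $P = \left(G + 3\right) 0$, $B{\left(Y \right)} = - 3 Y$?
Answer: $-41$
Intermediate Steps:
$P = 0$ ($P = \left(2 + 3\right) 0 = 5 \cdot 0 = 0$)
$\left(-62 + P\right) + B{\left(-7 \right)} = \left(-62 + 0\right) - -21 = -62 + 21 = -41$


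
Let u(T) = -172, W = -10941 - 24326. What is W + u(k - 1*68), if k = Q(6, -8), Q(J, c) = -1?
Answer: -35439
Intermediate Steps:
k = -1
W = -35267
W + u(k - 1*68) = -35267 - 172 = -35439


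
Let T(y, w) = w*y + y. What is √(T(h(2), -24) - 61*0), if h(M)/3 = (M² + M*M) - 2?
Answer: 3*I*√46 ≈ 20.347*I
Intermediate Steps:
h(M) = -6 + 6*M² (h(M) = 3*((M² + M*M) - 2) = 3*((M² + M²) - 2) = 3*(2*M² - 2) = 3*(-2 + 2*M²) = -6 + 6*M²)
T(y, w) = y + w*y
√(T(h(2), -24) - 61*0) = √((-6 + 6*2²)*(1 - 24) - 61*0) = √((-6 + 6*4)*(-23) + 0) = √((-6 + 24)*(-23) + 0) = √(18*(-23) + 0) = √(-414 + 0) = √(-414) = 3*I*√46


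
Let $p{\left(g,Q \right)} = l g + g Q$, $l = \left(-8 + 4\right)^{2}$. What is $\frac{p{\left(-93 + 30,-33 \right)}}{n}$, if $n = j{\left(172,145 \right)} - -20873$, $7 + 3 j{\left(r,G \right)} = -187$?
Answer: $\frac{3213}{62425} \approx 0.05147$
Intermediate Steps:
$j{\left(r,G \right)} = - \frac{194}{3}$ ($j{\left(r,G \right)} = - \frac{7}{3} + \frac{1}{3} \left(-187\right) = - \frac{7}{3} - \frac{187}{3} = - \frac{194}{3}$)
$l = 16$ ($l = \left(-4\right)^{2} = 16$)
$p{\left(g,Q \right)} = 16 g + Q g$ ($p{\left(g,Q \right)} = 16 g + g Q = 16 g + Q g$)
$n = \frac{62425}{3}$ ($n = - \frac{194}{3} - -20873 = - \frac{194}{3} + 20873 = \frac{62425}{3} \approx 20808.0$)
$\frac{p{\left(-93 + 30,-33 \right)}}{n} = \frac{\left(-93 + 30\right) \left(16 - 33\right)}{\frac{62425}{3}} = \left(-63\right) \left(-17\right) \frac{3}{62425} = 1071 \cdot \frac{3}{62425} = \frac{3213}{62425}$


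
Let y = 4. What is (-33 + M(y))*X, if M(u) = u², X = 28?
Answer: -476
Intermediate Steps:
(-33 + M(y))*X = (-33 + 4²)*28 = (-33 + 16)*28 = -17*28 = -476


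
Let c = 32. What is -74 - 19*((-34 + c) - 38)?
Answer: 686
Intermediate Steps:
-74 - 19*((-34 + c) - 38) = -74 - 19*((-34 + 32) - 38) = -74 - 19*(-2 - 38) = -74 - 19*(-40) = -74 + 760 = 686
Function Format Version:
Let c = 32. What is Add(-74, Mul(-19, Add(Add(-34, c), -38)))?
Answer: 686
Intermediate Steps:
Add(-74, Mul(-19, Add(Add(-34, c), -38))) = Add(-74, Mul(-19, Add(Add(-34, 32), -38))) = Add(-74, Mul(-19, Add(-2, -38))) = Add(-74, Mul(-19, -40)) = Add(-74, 760) = 686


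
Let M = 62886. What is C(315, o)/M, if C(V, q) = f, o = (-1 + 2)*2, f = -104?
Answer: -52/31443 ≈ -0.0016538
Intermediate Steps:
o = 2 (o = 1*2 = 2)
C(V, q) = -104
C(315, o)/M = -104/62886 = -104*1/62886 = -52/31443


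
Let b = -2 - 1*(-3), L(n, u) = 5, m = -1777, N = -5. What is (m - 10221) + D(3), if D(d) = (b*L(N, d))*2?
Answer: -11988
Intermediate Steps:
b = 1 (b = -2 + 3 = 1)
D(d) = 10 (D(d) = (1*5)*2 = 5*2 = 10)
(m - 10221) + D(3) = (-1777 - 10221) + 10 = -11998 + 10 = -11988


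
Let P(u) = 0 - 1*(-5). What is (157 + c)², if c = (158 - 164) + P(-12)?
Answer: 24336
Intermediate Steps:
P(u) = 5 (P(u) = 0 + 5 = 5)
c = -1 (c = (158 - 164) + 5 = -6 + 5 = -1)
(157 + c)² = (157 - 1)² = 156² = 24336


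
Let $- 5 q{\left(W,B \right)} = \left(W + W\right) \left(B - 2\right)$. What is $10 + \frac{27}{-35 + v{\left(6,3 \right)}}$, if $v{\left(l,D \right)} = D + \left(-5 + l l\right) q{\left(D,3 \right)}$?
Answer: $\frac{3325}{346} \approx 9.6098$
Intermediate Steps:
$q{\left(W,B \right)} = - \frac{2 W \left(-2 + B\right)}{5}$ ($q{\left(W,B \right)} = - \frac{\left(W + W\right) \left(B - 2\right)}{5} = - \frac{2 W \left(-2 + B\right)}{5}$)
$v{\left(l,D \right)} = D - \frac{2 D \left(-5 + l^{2}\right)}{5}$ ($v{\left(l,D \right)} = D + \left(-5 + l l\right) \frac{2 D \left(2 - 3\right)}{5} = D + \left(-5 + l^{2}\right) \frac{2 D \left(2 - 3\right)}{5} = D + \left(-5 + l^{2}\right) \frac{2}{5} D \left(-1\right) = D + \left(-5 + l^{2}\right) \left(- \frac{2 D}{5}\right) = D - \frac{2 D \left(-5 + l^{2}\right)}{5}$)
$10 + \frac{27}{-35 + v{\left(6,3 \right)}} = 10 + \frac{27}{-35 + \frac{1}{5} \cdot 3 \left(15 - 2 \cdot 6^{2}\right)} = 10 + \frac{27}{-35 + \frac{1}{5} \cdot 3 \left(15 - 72\right)} = 10 + \frac{27}{-35 + \frac{1}{5} \cdot 3 \left(-57\right)} = 10 + \frac{27}{-35 - \frac{171}{5}} = 10 + \frac{27}{- \frac{346}{5}} = 10 + 27 \left(- \frac{5}{346}\right) = 10 - \frac{135}{346} = \frac{3325}{346}$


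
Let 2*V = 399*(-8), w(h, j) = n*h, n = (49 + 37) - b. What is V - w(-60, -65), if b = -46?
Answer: 6324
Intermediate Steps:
n = 132 (n = (49 + 37) - 1*(-46) = 86 + 46 = 132)
w(h, j) = 132*h
V = -1596 (V = (399*(-8))/2 = (½)*(-3192) = -1596)
V - w(-60, -65) = -1596 - 132*(-60) = -1596 - 1*(-7920) = -1596 + 7920 = 6324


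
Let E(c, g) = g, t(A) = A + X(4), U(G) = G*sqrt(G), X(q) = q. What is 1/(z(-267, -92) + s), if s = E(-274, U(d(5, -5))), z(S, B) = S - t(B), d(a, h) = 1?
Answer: -1/178 ≈ -0.0056180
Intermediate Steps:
U(G) = G**(3/2)
t(A) = 4 + A (t(A) = A + 4 = 4 + A)
z(S, B) = -4 + S - B (z(S, B) = S - (4 + B) = S + (-4 - B) = -4 + S - B)
s = 1 (s = 1**(3/2) = 1)
1/(z(-267, -92) + s) = 1/((-4 - 267 - 1*(-92)) + 1) = 1/((-4 - 267 + 92) + 1) = 1/(-179 + 1) = 1/(-178) = -1/178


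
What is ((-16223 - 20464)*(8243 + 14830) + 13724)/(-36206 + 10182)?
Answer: 846465427/26024 ≈ 32526.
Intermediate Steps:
((-16223 - 20464)*(8243 + 14830) + 13724)/(-36206 + 10182) = (-36687*23073 + 13724)/(-26024) = (-846479151 + 13724)*(-1/26024) = -846465427*(-1/26024) = 846465427/26024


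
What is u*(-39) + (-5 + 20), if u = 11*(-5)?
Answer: 2160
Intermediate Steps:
u = -55
u*(-39) + (-5 + 20) = -55*(-39) + (-5 + 20) = 2145 + 15 = 2160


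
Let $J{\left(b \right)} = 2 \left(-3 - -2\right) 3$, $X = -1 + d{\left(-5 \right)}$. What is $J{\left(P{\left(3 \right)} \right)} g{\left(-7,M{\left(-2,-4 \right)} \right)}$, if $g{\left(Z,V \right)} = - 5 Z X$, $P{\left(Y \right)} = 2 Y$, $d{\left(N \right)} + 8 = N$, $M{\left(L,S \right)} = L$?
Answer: $2940$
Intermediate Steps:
$d{\left(N \right)} = -8 + N$
$X = -14$ ($X = -1 - 13 = -14$)
$J{\left(b \right)} = -6$ ($J{\left(b \right)} = 2 \left(-3 + 2\right) 3 = 2 \left(-1\right) 3 = \left(-2\right) 3 = -6$)
$g{\left(Z,V \right)} = 70 Z$ ($g{\left(Z,V \right)} = - 5 Z \left(-14\right) = 70 Z$)
$J{\left(P{\left(3 \right)} \right)} g{\left(-7,M{\left(-2,-4 \right)} \right)} = - 6 \cdot 70 \left(-7\right) = \left(-6\right) \left(-490\right) = 2940$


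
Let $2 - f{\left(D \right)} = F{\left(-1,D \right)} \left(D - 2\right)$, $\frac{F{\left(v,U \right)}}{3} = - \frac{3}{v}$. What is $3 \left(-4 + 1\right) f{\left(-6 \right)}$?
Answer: $-666$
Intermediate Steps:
$F{\left(v,U \right)} = - \frac{9}{v}$ ($F{\left(v,U \right)} = 3 \left(- \frac{3}{v}\right) = - \frac{9}{v}$)
$f{\left(D \right)} = 20 - 9 D$ ($f{\left(D \right)} = 2 - - \frac{9}{-1} \left(D - 2\right) = 2 - \left(-9\right) \left(-1\right) \left(-2 + D\right) = 2 - 9 \left(-2 + D\right) = 2 - \left(-18 + 9 D\right) = 20 - 9 D$)
$3 \left(-4 + 1\right) f{\left(-6 \right)} = 3 \left(-4 + 1\right) \left(20 - -54\right) = 3 \left(-3\right) \left(20 + 54\right) = \left(-9\right) 74 = -666$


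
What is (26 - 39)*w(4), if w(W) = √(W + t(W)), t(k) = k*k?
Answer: -26*√5 ≈ -58.138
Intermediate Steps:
t(k) = k²
w(W) = √(W + W²)
(26 - 39)*w(4) = (26 - 39)*√(4*(1 + 4)) = -13*2*√5 = -26*√5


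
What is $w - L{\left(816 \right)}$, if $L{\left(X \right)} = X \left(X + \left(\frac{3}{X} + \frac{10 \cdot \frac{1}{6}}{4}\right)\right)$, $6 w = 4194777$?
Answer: $\frac{65861}{2} \approx 32931.0$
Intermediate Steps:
$w = \frac{1398259}{2}$ ($w = \frac{1}{6} \cdot 4194777 = \frac{1398259}{2} \approx 6.9913 \cdot 10^{5}$)
$L{\left(X \right)} = X \left(\frac{5}{12} + X + \frac{3}{X}\right)$ ($L{\left(X \right)} = X \left(X + \left(\frac{3}{X} + 10 \cdot \frac{1}{6} \cdot \frac{1}{4}\right)\right) = X \left(X + \left(\frac{3}{X} + \frac{5}{3} \cdot \frac{1}{4}\right)\right) = X \left(X + \left(\frac{3}{X} + \frac{5}{12}\right)\right) = X \left(X + \left(\frac{5}{12} + \frac{3}{X}\right)\right) = X \left(\frac{5}{12} + X + \frac{3}{X}\right)$)
$w - L{\left(816 \right)} = \frac{1398259}{2} - \left(3 + 816^{2} + \frac{5}{12} \cdot 816\right) = \frac{1398259}{2} - \left(3 + 665856 + 340\right) = \frac{1398259}{2} - 666199 = \frac{65861}{2}$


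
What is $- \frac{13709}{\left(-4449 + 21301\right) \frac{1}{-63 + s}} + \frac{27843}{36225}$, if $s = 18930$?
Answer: $- \frac{3123014610313}{203487900} \approx -15347.0$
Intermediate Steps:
$- \frac{13709}{\left(-4449 + 21301\right) \frac{1}{-63 + s}} + \frac{27843}{36225} = - \frac{13709}{\left(-4449 + 21301\right) \frac{1}{-63 + 18930}} + \frac{27843}{36225} = - \frac{13709}{16852 \cdot \frac{1}{18867}} + 27843 \cdot \frac{1}{36225} = - \frac{13709}{16852 \cdot \frac{1}{18867}} + \frac{9281}{12075} = - \frac{13709}{\frac{16852}{18867}} + \frac{9281}{12075} = \left(-13709\right) \frac{18867}{16852} + \frac{9281}{12075} = - \frac{258647703}{16852} + \frac{9281}{12075} = - \frac{3123014610313}{203487900}$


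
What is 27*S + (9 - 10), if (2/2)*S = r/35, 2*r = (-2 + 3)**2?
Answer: -43/70 ≈ -0.61429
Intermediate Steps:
r = 1/2 (r = (-2 + 3)**2/2 = (1/2)*1**2 = (1/2)*1 = 1/2 ≈ 0.50000)
S = 1/70 (S = (1/2)/35 = (1/2)*(1/35) = 1/70 ≈ 0.014286)
27*S + (9 - 10) = 27*(1/70) + (9 - 10) = 27/70 - 1 = -43/70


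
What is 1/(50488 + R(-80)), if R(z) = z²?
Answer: 1/56888 ≈ 1.7578e-5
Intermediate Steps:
1/(50488 + R(-80)) = 1/(50488 + (-80)²) = 1/(50488 + 6400) = 1/56888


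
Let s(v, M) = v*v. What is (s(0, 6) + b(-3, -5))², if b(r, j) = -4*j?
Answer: 400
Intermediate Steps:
s(v, M) = v²
(s(0, 6) + b(-3, -5))² = (0² - 4*(-5))² = (0 + 20)² = 20² = 400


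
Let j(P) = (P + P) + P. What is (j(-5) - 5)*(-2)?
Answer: 40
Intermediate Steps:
j(P) = 3*P (j(P) = 2*P + P = 3*P)
(j(-5) - 5)*(-2) = (3*(-5) - 5)*(-2) = (-15 - 5)*(-2) = -20*(-2) = 40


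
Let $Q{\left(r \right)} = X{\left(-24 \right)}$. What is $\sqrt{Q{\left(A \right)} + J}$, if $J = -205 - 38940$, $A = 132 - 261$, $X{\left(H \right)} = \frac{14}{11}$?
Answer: $\frac{i \sqrt{4736391}}{11} \approx 197.85 i$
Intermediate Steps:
$X{\left(H \right)} = \frac{14}{11}$ ($X{\left(H \right)} = 14 \cdot \frac{1}{11} = \frac{14}{11}$)
$A = -129$ ($A = 132 - 261 = -129$)
$J = -39145$ ($J = -205 - 38940 = -39145$)
$Q{\left(r \right)} = \frac{14}{11}$
$\sqrt{Q{\left(A \right)} + J} = \sqrt{\frac{14}{11} - 39145} = \sqrt{- \frac{430581}{11}} = \frac{i \sqrt{4736391}}{11}$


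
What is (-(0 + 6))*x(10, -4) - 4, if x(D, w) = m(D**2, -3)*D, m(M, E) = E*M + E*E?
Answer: 17456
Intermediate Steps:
m(M, E) = E**2 + E*M (m(M, E) = E*M + E**2 = E**2 + E*M)
x(D, w) = D*(9 - 3*D**2) (x(D, w) = (-3*(-3 + D**2))*D = (9 - 3*D**2)*D = D*(9 - 3*D**2))
(-(0 + 6))*x(10, -4) - 4 = (-(0 + 6))*(3*10*(3 - 1*10**2)) - 4 = (-1*6)*(3*10*(3 - 1*100)) - 4 = -18*10*(3 - 100) - 4 = -18*10*(-97) - 4 = -6*(-2910) - 4 = 17460 - 4 = 17456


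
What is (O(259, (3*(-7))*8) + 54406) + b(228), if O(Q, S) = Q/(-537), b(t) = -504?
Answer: 28945115/537 ≈ 53902.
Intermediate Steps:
O(Q, S) = -Q/537 (O(Q, S) = Q*(-1/537) = -Q/537)
(O(259, (3*(-7))*8) + 54406) + b(228) = (-1/537*259 + 54406) - 504 = (-259/537 + 54406) - 504 = 29215763/537 - 504 = 28945115/537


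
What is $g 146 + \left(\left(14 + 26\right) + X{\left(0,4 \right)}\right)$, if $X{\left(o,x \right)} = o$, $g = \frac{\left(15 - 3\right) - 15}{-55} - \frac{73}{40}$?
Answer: $- \frac{48067}{220} \approx -218.49$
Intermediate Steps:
$g = - \frac{779}{440}$ ($g = \left(12 - 15\right) \left(- \frac{1}{55}\right) - \frac{73}{40} = \left(-3\right) \left(- \frac{1}{55}\right) - \frac{73}{40} = \frac{3}{55} - \frac{73}{40} = - \frac{779}{440} \approx -1.7705$)
$g 146 + \left(\left(14 + 26\right) + X{\left(0,4 \right)}\right) = \left(- \frac{779}{440}\right) 146 + \left(\left(14 + 26\right) + 0\right) = - \frac{56867}{220} + \left(40 + 0\right) = - \frac{56867}{220} + 40 = - \frac{48067}{220}$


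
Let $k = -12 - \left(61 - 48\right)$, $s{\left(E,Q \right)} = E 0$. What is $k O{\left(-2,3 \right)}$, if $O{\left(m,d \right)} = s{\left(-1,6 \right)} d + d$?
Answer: $-75$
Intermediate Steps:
$s{\left(E,Q \right)} = 0$
$O{\left(m,d \right)} = d$ ($O{\left(m,d \right)} = 0 d + d = 0 + d = d$)
$k = -25$ ($k = -12 - \left(61 - 48\right) = -12 - 13 = -25$)
$k O{\left(-2,3 \right)} = \left(-25\right) 3 = -75$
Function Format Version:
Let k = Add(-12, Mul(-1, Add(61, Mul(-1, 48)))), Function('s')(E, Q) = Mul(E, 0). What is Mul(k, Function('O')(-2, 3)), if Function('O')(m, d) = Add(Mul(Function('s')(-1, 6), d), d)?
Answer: -75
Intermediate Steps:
Function('s')(E, Q) = 0
Function('O')(m, d) = d (Function('O')(m, d) = Add(Mul(0, d), d) = Add(0, d) = d)
k = -25 (k = Add(-12, Mul(-1, Add(61, -48))) = Add(-12, Mul(-1, 13)) = Add(-12, -13) = -25)
Mul(k, Function('O')(-2, 3)) = Mul(-25, 3) = -75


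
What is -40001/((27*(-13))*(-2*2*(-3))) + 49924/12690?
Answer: 1022639/76140 ≈ 13.431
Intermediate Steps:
-40001/((27*(-13))*(-2*2*(-3))) + 49924/12690 = -40001/((-(-1404)*(-3))) + 49924*(1/12690) = -40001/((-351*12)) + 24962/6345 = -40001/(-4212) + 24962/6345 = -40001*(-1/4212) + 24962/6345 = 3077/324 + 24962/6345 = 1022639/76140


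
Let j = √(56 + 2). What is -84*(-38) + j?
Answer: 3192 + √58 ≈ 3199.6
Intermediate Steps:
j = √58 ≈ 7.6158
-84*(-38) + j = -84*(-38) + √58 = 3192 + √58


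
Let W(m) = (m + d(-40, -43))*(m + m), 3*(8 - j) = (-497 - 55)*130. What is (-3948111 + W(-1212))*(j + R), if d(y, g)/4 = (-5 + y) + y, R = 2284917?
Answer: -429590627235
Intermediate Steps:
d(y, g) = -20 + 8*y (d(y, g) = 4*((-5 + y) + y) = 4*(-5 + 2*y) = -20 + 8*y)
j = 23928 (j = 8 - (-497 - 55)*130/3 = 8 - (-184)*130 = 8 - ⅓*(-71760) = 8 + 23920 = 23928)
W(m) = 2*m*(-340 + m) (W(m) = (m + (-20 + 8*(-40)))*(m + m) = (m + (-20 - 320))*(2*m) = (m - 340)*(2*m) = (-340 + m)*(2*m) = 2*m*(-340 + m))
(-3948111 + W(-1212))*(j + R) = (-3948111 + 2*(-1212)*(-340 - 1212))*(23928 + 2284917) = (-3948111 + 2*(-1212)*(-1552))*2308845 = (-3948111 + 3762048)*2308845 = -186063*2308845 = -429590627235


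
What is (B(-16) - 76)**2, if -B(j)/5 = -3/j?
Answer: 1515361/256 ≈ 5919.4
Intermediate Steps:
B(j) = 15/j (B(j) = -(-15)/j = 15/j)
(B(-16) - 76)**2 = (15/(-16) - 76)**2 = (15*(-1/16) - 76)**2 = (-15/16 - 76)**2 = (-1231/16)**2 = 1515361/256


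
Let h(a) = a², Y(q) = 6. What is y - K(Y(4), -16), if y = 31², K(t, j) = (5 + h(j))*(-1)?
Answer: 1222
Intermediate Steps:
K(t, j) = -5 - j² (K(t, j) = (5 + j²)*(-1) = -5 - j²)
y = 961
y - K(Y(4), -16) = 961 - (-5 - 1*(-16)²) = 961 - (-5 - 1*256) = 961 - (-5 - 256) = 961 - 1*(-261) = 961 + 261 = 1222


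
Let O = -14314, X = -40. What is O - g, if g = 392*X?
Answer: 1366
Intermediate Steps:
g = -15680 (g = 392*(-40) = -15680)
O - g = -14314 - 1*(-15680) = -14314 + 15680 = 1366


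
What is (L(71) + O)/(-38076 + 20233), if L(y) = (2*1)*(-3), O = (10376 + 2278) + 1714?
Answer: -14362/17843 ≈ -0.80491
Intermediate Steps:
O = 14368 (O = 12654 + 1714 = 14368)
L(y) = -6 (L(y) = 2*(-3) = -6)
(L(71) + O)/(-38076 + 20233) = (-6 + 14368)/(-38076 + 20233) = 14362/(-17843) = 14362*(-1/17843) = -14362/17843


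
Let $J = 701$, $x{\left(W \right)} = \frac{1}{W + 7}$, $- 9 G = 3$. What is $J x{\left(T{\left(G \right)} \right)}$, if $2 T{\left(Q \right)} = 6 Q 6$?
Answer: $701$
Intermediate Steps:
$G = - \frac{1}{3}$ ($G = \left(- \frac{1}{9}\right) 3 = - \frac{1}{3} \approx -0.33333$)
$T{\left(Q \right)} = 18 Q$ ($T{\left(Q \right)} = \frac{6 Q 6}{2} = \frac{36 Q}{2} = 18 Q$)
$x{\left(W \right)} = \frac{1}{7 + W}$
$J x{\left(T{\left(G \right)} \right)} = \frac{701}{7 + 18 \left(- \frac{1}{3}\right)} = \frac{701}{7 - 6} = \frac{701}{1} = 701 \cdot 1 = 701$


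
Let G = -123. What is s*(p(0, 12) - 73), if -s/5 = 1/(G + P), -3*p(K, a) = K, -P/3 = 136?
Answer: -365/531 ≈ -0.68738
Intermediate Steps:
P = -408 (P = -3*136 = -408)
p(K, a) = -K/3
s = 5/531 (s = -5/(-123 - 408) = -5/(-531) = -5*(-1/531) = 5/531 ≈ 0.0094162)
s*(p(0, 12) - 73) = 5*(-⅓*0 - 73)/531 = 5*(0 - 73)/531 = (5/531)*(-73) = -365/531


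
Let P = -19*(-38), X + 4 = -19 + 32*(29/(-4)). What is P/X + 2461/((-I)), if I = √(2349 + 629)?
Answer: -722/255 - 2461*√2978/2978 ≈ -47.929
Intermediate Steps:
X = -255 (X = -4 + (-19 + 32*(29/(-4))) = -4 + (-19 + 32*(29*(-¼))) = -4 + (-19 + 32*(-29/4)) = -4 + (-19 - 232) = -4 - 251 = -255)
P = 722
I = √2978 ≈ 54.571
P/X + 2461/((-I)) = 722/(-255) + 2461/((-√2978)) = 722*(-1/255) + 2461*(-√2978/2978) = -722/255 - 2461*√2978/2978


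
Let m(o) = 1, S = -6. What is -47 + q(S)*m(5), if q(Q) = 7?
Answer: -40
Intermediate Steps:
-47 + q(S)*m(5) = -47 + 7*1 = -47 + 7 = -40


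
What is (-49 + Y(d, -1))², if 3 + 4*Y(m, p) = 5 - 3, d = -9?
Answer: 38809/16 ≈ 2425.6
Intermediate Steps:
Y(m, p) = -¼ (Y(m, p) = -¾ + (5 - 3)/4 = -¾ + (¼)*2 = -¾ + ½ = -¼)
(-49 + Y(d, -1))² = (-49 - ¼)² = (-197/4)² = 38809/16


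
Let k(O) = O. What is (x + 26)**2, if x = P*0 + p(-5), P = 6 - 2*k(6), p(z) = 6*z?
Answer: 16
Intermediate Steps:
P = -6 (P = 6 - 2*6 = 6 - 12 = -6)
x = -30 (x = -6*0 + 6*(-5) = 0 - 30 = -30)
(x + 26)**2 = (-30 + 26)**2 = (-4)**2 = 16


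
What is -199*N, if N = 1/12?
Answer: -199/12 ≈ -16.583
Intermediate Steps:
N = 1/12 ≈ 0.083333
-199*N = -199*1/12 = -199/12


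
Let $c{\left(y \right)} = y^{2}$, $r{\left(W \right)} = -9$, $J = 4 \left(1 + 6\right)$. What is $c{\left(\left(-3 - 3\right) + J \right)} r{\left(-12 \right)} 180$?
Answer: $-784080$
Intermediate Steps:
$J = 28$ ($J = 4 \cdot 7 = 28$)
$c{\left(\left(-3 - 3\right) + J \right)} r{\left(-12 \right)} 180 = \left(\left(-3 - 3\right) + 28\right)^{2} \left(-9\right) 180 = \left(-6 + 28\right)^{2} \left(-9\right) 180 = 22^{2} \left(-9\right) 180 = 484 \left(-9\right) 180 = \left(-4356\right) 180 = -784080$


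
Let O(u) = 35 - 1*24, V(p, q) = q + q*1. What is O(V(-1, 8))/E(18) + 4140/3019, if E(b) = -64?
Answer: 231751/193216 ≈ 1.1994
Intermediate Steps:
V(p, q) = 2*q (V(p, q) = q + q = 2*q)
O(u) = 11 (O(u) = 35 - 24 = 11)
O(V(-1, 8))/E(18) + 4140/3019 = 11/(-64) + 4140/3019 = 11*(-1/64) + 4140*(1/3019) = -11/64 + 4140/3019 = 231751/193216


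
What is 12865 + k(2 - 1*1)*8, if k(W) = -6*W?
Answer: 12817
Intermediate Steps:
12865 + k(2 - 1*1)*8 = 12865 - 6*(2 - 1*1)*8 = 12865 - 6*(2 - 1)*8 = 12865 - 6*1*8 = 12865 - 6*8 = 12865 - 48 = 12817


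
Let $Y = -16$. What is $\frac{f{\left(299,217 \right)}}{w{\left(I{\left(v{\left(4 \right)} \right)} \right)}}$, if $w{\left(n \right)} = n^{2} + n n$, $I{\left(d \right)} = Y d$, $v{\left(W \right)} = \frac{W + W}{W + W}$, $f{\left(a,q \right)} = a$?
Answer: $\frac{299}{512} \approx 0.58398$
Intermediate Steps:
$v{\left(W \right)} = 1$ ($v{\left(W \right)} = \frac{2 W}{2 W} = 2 W \frac{1}{2 W} = 1$)
$I{\left(d \right)} = - 16 d$
$w{\left(n \right)} = 2 n^{2}$ ($w{\left(n \right)} = n^{2} + n^{2} = 2 n^{2}$)
$\frac{f{\left(299,217 \right)}}{w{\left(I{\left(v{\left(4 \right)} \right)} \right)}} = \frac{299}{2 \left(\left(-16\right) 1\right)^{2}} = \frac{299}{2 \left(-16\right)^{2}} = \frac{299}{2 \cdot 256} = \frac{299}{512}$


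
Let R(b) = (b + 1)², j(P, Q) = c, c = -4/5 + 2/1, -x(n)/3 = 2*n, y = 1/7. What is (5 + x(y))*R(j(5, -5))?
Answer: 3509/175 ≈ 20.051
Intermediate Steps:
y = ⅐ ≈ 0.14286
x(n) = -6*n
c = 6/5 (c = -4*⅕ + 2*1 = -⅘ + 2 = 6/5 ≈ 1.2000)
j(P, Q) = 6/5
R(b) = (1 + b)²
(5 + x(y))*R(j(5, -5)) = (5 - 6*⅐)*(1 + 6/5)² = (5 - 6/7)*(11/5)² = (29/7)*(121/25) = 3509/175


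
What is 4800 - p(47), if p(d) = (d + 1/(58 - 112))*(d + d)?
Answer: 10361/27 ≈ 383.74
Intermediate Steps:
p(d) = 2*d*(-1/54 + d) (p(d) = (d + 1/(-54))*(2*d) = (d - 1/54)*(2*d) = (-1/54 + d)*(2*d) = 2*d*(-1/54 + d))
4800 - p(47) = 4800 - 47*(-1 + 54*47)/27 = 4800 - 47*(-1 + 2538)/27 = 4800 - 47*2537/27 = 4800 - 1*119239/27 = 4800 - 119239/27 = 10361/27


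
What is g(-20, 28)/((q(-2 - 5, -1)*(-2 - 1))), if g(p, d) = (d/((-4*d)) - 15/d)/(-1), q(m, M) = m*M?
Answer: -11/294 ≈ -0.037415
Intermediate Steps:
q(m, M) = M*m
g(p, d) = ¼ + 15/d (g(p, d) = (d*(-1/(4*d)) - 15/d)*(-1) = (-¼ - 15/d)*(-1) = ¼ + 15/d)
g(-20, 28)/((q(-2 - 5, -1)*(-2 - 1))) = ((¼)*(60 + 28)/28)/(((-(-2 - 5))*(-2 - 1))) = ((¼)*(1/28)*88)/((-1*(-7)*(-3))) = 11/(14*((7*(-3)))) = (11/14)/(-21) = (11/14)*(-1/21) = -11/294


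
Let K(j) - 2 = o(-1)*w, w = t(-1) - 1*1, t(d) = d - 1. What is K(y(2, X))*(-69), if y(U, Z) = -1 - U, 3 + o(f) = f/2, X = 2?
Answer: -1725/2 ≈ -862.50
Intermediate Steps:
t(d) = -1 + d
o(f) = -3 + f/2
w = -3 (w = (-1 - 1) - 1*1 = -2 - 1 = -3)
K(j) = 25/2 (K(j) = 2 + (-3 + (1/2)*(-1))*(-3) = 2 + (-3 - 1/2)*(-3) = 2 - 7/2*(-3) = 2 + 21/2 = 25/2)
K(y(2, X))*(-69) = (25/2)*(-69) = -1725/2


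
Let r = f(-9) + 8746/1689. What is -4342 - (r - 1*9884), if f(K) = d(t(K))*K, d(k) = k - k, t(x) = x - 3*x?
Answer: 9351692/1689 ≈ 5536.8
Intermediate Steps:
t(x) = -2*x
d(k) = 0
f(K) = 0 (f(K) = 0*K = 0)
r = 8746/1689 (r = 0 + 8746/1689 = 8746/1689 ≈ 5.1782)
-4342 - (r - 1*9884) = -4342 - (8746/1689 - 1*9884) = -4342 - (8746/1689 - 9884) = -4342 - 1*(-16685330/1689) = -4342 + 16685330/1689 = 9351692/1689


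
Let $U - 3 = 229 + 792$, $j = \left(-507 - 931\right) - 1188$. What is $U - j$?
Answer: $3650$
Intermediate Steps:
$j = -2626$ ($j = -1438 - 1188 = -2626$)
$U = 1024$ ($U = 3 + \left(229 + 792\right) = 3 + 1021 = 1024$)
$U - j = 1024 - -2626 = 1024 + 2626 = 3650$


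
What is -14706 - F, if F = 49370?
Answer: -64076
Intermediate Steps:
-14706 - F = -14706 - 1*49370 = -14706 - 49370 = -64076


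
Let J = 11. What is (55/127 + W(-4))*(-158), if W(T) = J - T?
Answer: -309680/127 ≈ -2438.4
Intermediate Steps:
W(T) = 11 - T
(55/127 + W(-4))*(-158) = (55/127 + (11 - 1*(-4)))*(-158) = (55*(1/127) + (11 + 4))*(-158) = (55/127 + 15)*(-158) = (1960/127)*(-158) = -309680/127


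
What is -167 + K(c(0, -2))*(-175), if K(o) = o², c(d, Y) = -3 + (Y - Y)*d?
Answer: -1742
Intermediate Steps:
c(d, Y) = -3 (c(d, Y) = -3 + 0*d = -3 + 0 = -3)
-167 + K(c(0, -2))*(-175) = -167 + (-3)²*(-175) = -167 + 9*(-175) = -167 - 1575 = -1742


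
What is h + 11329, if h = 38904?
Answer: 50233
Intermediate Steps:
h + 11329 = 38904 + 11329 = 50233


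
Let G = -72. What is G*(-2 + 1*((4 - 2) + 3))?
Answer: -216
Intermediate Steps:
G*(-2 + 1*((4 - 2) + 3)) = -72*(-2 + 1*((4 - 2) + 3)) = -72*(-2 + 1*(2 + 3)) = -72*(-2 + 1*5) = -72*(-2 + 5) = -72*3 = -216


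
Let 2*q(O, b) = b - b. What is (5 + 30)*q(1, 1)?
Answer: 0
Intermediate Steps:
q(O, b) = 0 (q(O, b) = (b - b)/2 = (½)*0 = 0)
(5 + 30)*q(1, 1) = (5 + 30)*0 = 35*0 = 0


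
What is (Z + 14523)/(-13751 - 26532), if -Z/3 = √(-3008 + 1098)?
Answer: -14523/40283 + 3*I*√1910/40283 ≈ -0.36052 + 0.0032547*I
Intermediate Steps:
Z = -3*I*√1910 (Z = -3*√(-3008 + 1098) = -3*I*√1910 ≈ -131.11*I)
(Z + 14523)/(-13751 - 26532) = (-3*I*√1910 + 14523)/(-13751 - 26532) = (14523 - 3*I*√1910)/(-40283) = (14523 - 3*I*√1910)*(-1/40283) = -14523/40283 + 3*I*√1910/40283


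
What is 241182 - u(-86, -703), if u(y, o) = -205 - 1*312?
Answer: 241699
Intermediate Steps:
u(y, o) = -517 (u(y, o) = -205 - 312 = -517)
241182 - u(-86, -703) = 241182 - 1*(-517) = 241182 + 517 = 241699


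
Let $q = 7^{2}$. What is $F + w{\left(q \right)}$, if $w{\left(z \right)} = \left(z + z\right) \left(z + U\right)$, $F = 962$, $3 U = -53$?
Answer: $\frac{12098}{3} \approx 4032.7$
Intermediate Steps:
$U = - \frac{53}{3}$ ($U = \frac{1}{3} \left(-53\right) = - \frac{53}{3} \approx -17.667$)
$q = 49$
$w{\left(z \right)} = 2 z \left(- \frac{53}{3} + z\right)$ ($w{\left(z \right)} = \left(z + z\right) \left(z - \frac{53}{3}\right) = 2 z \left(- \frac{53}{3} + z\right)$)
$F + w{\left(q \right)} = 962 + \frac{2}{3} \cdot 49 \left(-53 + 3 \cdot 49\right) = 962 + \frac{2}{3} \cdot 49 \left(-53 + 147\right) = 962 + \frac{2}{3} \cdot 49 \cdot 94 = 962 + \frac{9212}{3} = \frac{12098}{3}$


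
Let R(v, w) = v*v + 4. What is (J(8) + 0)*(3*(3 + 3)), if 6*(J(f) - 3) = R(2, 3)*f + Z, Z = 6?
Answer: 264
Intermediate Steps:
R(v, w) = 4 + v² (R(v, w) = v² + 4 = 4 + v²)
J(f) = 4 + 4*f/3 (J(f) = 3 + ((4 + 2²)*f + 6)/6 = 3 + ((4 + 4)*f + 6)/6 = 3 + (8*f + 6)/6 = 3 + (6 + 8*f)/6 = 3 + (1 + 4*f/3) = 4 + 4*f/3)
(J(8) + 0)*(3*(3 + 3)) = ((4 + (4/3)*8) + 0)*(3*(3 + 3)) = ((4 + 32/3) + 0)*(3*6) = (44/3 + 0)*18 = (44/3)*18 = 264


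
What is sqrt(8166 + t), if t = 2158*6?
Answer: 3*sqrt(2346) ≈ 145.31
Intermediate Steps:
t = 12948
sqrt(8166 + t) = sqrt(8166 + 12948) = sqrt(21114) = 3*sqrt(2346)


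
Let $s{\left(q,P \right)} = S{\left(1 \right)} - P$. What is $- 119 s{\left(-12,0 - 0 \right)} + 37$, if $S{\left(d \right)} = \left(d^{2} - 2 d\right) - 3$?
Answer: $513$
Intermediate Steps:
$S{\left(d \right)} = -3 + d^{2} - 2 d$
$s{\left(q,P \right)} = -4 - P$ ($s{\left(q,P \right)} = \left(-3 + 1^{2} - 2\right) - P = \left(-3 + 1 - 2\right) - P = -4 - P$)
$- 119 s{\left(-12,0 - 0 \right)} + 37 = - 119 \left(-4 - \left(0 - 0\right)\right) + 37 = - 119 \left(-4 - \left(0 + 0\right)\right) + 37 = - 119 \left(-4 - 0\right) + 37 = - 119 \left(-4 + 0\right) + 37 = \left(-119\right) \left(-4\right) + 37 = 476 + 37 = 513$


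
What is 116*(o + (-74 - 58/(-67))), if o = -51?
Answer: -964772/67 ≈ -14400.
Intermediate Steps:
116*(o + (-74 - 58/(-67))) = 116*(-51 + (-74 - 58/(-67))) = 116*(-51 + (-74 - 58*(-1/67))) = 116*(-51 + (-74 + 58/67)) = 116*(-51 - 4900/67) = 116*(-8317/67) = -964772/67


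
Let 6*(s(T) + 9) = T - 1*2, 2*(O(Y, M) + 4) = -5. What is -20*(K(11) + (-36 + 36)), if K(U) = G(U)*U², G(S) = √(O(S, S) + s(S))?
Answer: -2420*I*√14 ≈ -9054.8*I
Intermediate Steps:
O(Y, M) = -13/2 (O(Y, M) = -4 + (½)*(-5) = -4 - 5/2 = -13/2)
s(T) = -28/3 + T/6 (s(T) = -9 + (T - 1*2)/6 = -9 + (T - 2)/6 = -9 + (-2 + T)/6 = -9 + (-⅓ + T/6) = -28/3 + T/6)
G(S) = √(-95/6 + S/6) (G(S) = √(-13/2 + (-28/3 + S/6)) = √(-95/6 + S/6))
K(U) = U²*√(-570 + 6*U)/6 (K(U) = (√(-570 + 6*U)/6)*U² = U²*√(-570 + 6*U)/6)
-20*(K(11) + (-36 + 36)) = -20*((⅙)*11²*√(-570 + 6*11) + (-36 + 36)) = -20*((⅙)*121*√(-570 + 66) + 0) = -20*((⅙)*121*√(-504) + 0) = -20*((⅙)*121*(6*I*√14) + 0) = -20*(121*I*√14 + 0) = -2420*I*√14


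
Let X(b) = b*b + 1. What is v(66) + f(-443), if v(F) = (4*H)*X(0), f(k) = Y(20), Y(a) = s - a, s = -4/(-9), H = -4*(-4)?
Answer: 400/9 ≈ 44.444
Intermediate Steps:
X(b) = 1 + b² (X(b) = b² + 1 = 1 + b²)
H = 16
s = 4/9 (s = -4*(-⅑) = 4/9 ≈ 0.44444)
Y(a) = 4/9 - a
f(k) = -176/9 (f(k) = 4/9 - 1*20 = 4/9 - 20 = -176/9)
v(F) = 64 (v(F) = (4*16)*(1 + 0²) = 64*(1 + 0) = 64*1 = 64)
v(66) + f(-443) = 64 - 176/9 = 400/9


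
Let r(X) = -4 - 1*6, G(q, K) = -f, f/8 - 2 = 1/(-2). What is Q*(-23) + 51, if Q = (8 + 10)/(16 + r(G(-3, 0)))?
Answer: -18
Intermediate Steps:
f = 12 (f = 16 + 8/(-2) = 16 + 8*(-½) = 16 - 4 = 12)
G(q, K) = -12 (G(q, K) = -1*12 = -12)
r(X) = -10 (r(X) = -4 - 6 = -10)
Q = 3 (Q = (8 + 10)/(16 - 10) = 18/6 = 18*(⅙) = 3)
Q*(-23) + 51 = 3*(-23) + 51 = -69 + 51 = -18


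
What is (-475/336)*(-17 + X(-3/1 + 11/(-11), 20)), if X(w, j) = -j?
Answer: 17575/336 ≈ 52.307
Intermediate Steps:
(-475/336)*(-17 + X(-3/1 + 11/(-11), 20)) = (-475/336)*(-17 - 1*20) = (-475*1/336)*(-17 - 20) = -475/336*(-37) = 17575/336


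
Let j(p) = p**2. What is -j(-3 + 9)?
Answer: -36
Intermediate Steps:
-j(-3 + 9) = -(-3 + 9)**2 = -1*6**2 = -1*36 = -36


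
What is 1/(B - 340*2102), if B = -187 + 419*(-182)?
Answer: -1/791125 ≈ -1.2640e-6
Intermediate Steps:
B = -76445 (B = -187 - 76258 = -76445)
1/(B - 340*2102) = 1/(-76445 - 340*2102) = 1/(-76445 - 714680) = 1/(-791125) = -1/791125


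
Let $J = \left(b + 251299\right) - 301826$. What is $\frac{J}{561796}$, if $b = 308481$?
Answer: $\frac{128977}{280898} \approx 0.45916$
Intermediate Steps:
$J = 257954$ ($J = \left(308481 + 251299\right) - 301826 = 559780 - 301826 = 257954$)
$\frac{J}{561796} = \frac{257954}{561796} = 257954 \cdot \frac{1}{561796} = \frac{128977}{280898}$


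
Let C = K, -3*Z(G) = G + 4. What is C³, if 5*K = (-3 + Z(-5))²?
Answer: 262144/91125 ≈ 2.8768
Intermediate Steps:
Z(G) = -4/3 - G/3 (Z(G) = -(G + 4)/3 = -(4 + G)/3 = -4/3 - G/3)
K = 64/45 (K = (-3 + (-4/3 - ⅓*(-5)))²/5 = (-3 + (-4/3 + 5/3))²/5 = (-3 + ⅓)²/5 = (-8/3)²/5 = (⅕)*(64/9) = 64/45 ≈ 1.4222)
C = 64/45 ≈ 1.4222
C³ = (64/45)³ = 262144/91125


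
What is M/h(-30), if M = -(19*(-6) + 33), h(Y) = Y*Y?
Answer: 9/100 ≈ 0.090000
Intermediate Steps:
h(Y) = Y²
M = 81 (M = -(-114 + 33) = -1*(-81) = 81)
M/h(-30) = 81/((-30)²) = 81/900 = 81*(1/900) = 9/100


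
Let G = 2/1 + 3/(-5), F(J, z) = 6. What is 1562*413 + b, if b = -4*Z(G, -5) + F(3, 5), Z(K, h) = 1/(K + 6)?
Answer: 23869124/37 ≈ 6.4511e+5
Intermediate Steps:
G = 7/5 (G = 2*1 + 3*(-⅕) = 2 - ⅗ = 7/5 ≈ 1.4000)
Z(K, h) = 1/(6 + K)
b = 202/37 (b = -4/(6 + 7/5) + 6 = -4/37/5 + 6 = -4*5/37 + 6 = -20/37 + 6 = 202/37 ≈ 5.4595)
1562*413 + b = 1562*413 + 202/37 = 645106 + 202/37 = 23869124/37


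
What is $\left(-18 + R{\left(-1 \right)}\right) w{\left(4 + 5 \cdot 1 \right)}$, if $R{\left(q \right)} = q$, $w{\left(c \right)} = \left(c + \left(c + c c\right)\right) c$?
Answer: $-16929$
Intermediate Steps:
$w{\left(c \right)} = c \left(c^{2} + 2 c\right)$ ($w{\left(c \right)} = \left(c + \left(c + c^{2}\right)\right) c = \left(c^{2} + 2 c\right) c = c \left(c^{2} + 2 c\right)$)
$\left(-18 + R{\left(-1 \right)}\right) w{\left(4 + 5 \cdot 1 \right)} = \left(-18 - 1\right) \left(4 + 5 \cdot 1\right)^{2} \left(2 + \left(4 + 5 \cdot 1\right)\right) = - 19 \left(4 + 5\right)^{2} \left(2 + \left(4 + 5\right)\right) = - 19 \cdot 9^{2} \left(2 + 9\right) = - 19 \cdot 81 \cdot 11 = \left(-19\right) 891 = -16929$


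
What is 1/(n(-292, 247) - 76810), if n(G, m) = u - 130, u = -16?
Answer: -1/76956 ≈ -1.2994e-5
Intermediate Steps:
n(G, m) = -146 (n(G, m) = -16 - 130 = -146)
1/(n(-292, 247) - 76810) = 1/(-146 - 76810) = 1/(-76956) = -1/76956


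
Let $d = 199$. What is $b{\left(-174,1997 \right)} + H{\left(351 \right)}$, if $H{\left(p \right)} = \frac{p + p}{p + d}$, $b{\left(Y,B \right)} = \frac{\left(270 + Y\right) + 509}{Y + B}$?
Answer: $\frac{806248}{501325} \approx 1.6082$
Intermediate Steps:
$b{\left(Y,B \right)} = \frac{779 + Y}{B + Y}$
$H{\left(p \right)} = \frac{2 p}{199 + p}$ ($H{\left(p \right)} = \frac{p + p}{p + 199} = \frac{2 p}{199 + p}$)
$b{\left(-174,1997 \right)} + H{\left(351 \right)} = \frac{779 - 174}{1997 - 174} + 2 \cdot 351 \frac{1}{199 + 351} = \frac{1}{1823} \cdot 605 + 2 \cdot 351 \cdot \frac{1}{550} = \frac{605}{1823} + \frac{351}{275} = \frac{806248}{501325}$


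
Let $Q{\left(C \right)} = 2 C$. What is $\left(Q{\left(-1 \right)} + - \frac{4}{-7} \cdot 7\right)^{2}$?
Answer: $4$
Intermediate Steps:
$\left(Q{\left(-1 \right)} + - \frac{4}{-7} \cdot 7\right)^{2} = \left(2 \left(-1\right) + - \frac{4}{-7} \cdot 7\right)^{2} = \left(-2 + \left(-4\right) \left(- \frac{1}{7}\right) 7\right)^{2} = \left(-2 + \frac{4}{7} \cdot 7\right)^{2} = \left(-2 + 4\right)^{2} = 2^{2} = 4$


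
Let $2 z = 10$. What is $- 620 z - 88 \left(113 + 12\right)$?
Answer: $-14100$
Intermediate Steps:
$z = 5$ ($z = \frac{1}{2} \cdot 10 = 5$)
$- 620 z - 88 \left(113 + 12\right) = \left(-620\right) 5 - 88 \left(113 + 12\right) = -3100 - 11000 = -14100$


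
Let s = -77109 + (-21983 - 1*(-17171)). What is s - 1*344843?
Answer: -426764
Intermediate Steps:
s = -81921 (s = -77109 + (-21983 + 17171) = -77109 - 4812 = -81921)
s - 1*344843 = -81921 - 1*344843 = -81921 - 344843 = -426764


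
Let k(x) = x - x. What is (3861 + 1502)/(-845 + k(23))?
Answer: -5363/845 ≈ -6.3467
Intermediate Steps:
k(x) = 0
(3861 + 1502)/(-845 + k(23)) = (3861 + 1502)/(-845 + 0) = 5363/(-845) = 5363*(-1/845) = -5363/845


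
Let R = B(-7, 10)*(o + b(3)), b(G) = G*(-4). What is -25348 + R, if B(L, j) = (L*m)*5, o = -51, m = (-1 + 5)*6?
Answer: 27572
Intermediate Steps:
m = 24 (m = 4*6 = 24)
b(G) = -4*G
B(L, j) = 120*L (B(L, j) = (L*24)*5 = (24*L)*5 = 120*L)
R = 52920 (R = (120*(-7))*(-51 - 4*3) = -840*(-51 - 12) = -840*(-63) = 52920)
-25348 + R = -25348 + 52920 = 27572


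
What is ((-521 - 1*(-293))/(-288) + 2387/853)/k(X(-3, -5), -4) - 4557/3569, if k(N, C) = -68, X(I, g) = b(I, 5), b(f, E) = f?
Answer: -6606085127/4968390624 ≈ -1.3296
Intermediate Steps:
X(I, g) = I
((-521 - 1*(-293))/(-288) + 2387/853)/k(X(-3, -5), -4) - 4557/3569 = ((-521 - 1*(-293))/(-288) + 2387/853)/(-68) - 4557/3569 = ((-521 + 293)*(-1/288) + 2387*(1/853))*(-1/68) - 4557*1/3569 = (-228*(-1/288) + 2387/853)*(-1/68) - 4557/3569 = (19/24 + 2387/853)*(-1/68) - 4557/3569 = (73495/20472)*(-1/68) - 4557/3569 = -73495/1392096 - 4557/3569 = -6606085127/4968390624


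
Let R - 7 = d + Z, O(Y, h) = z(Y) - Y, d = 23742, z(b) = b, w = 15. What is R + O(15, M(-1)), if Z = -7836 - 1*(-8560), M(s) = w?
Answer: 24473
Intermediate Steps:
M(s) = 15
Z = 724 (Z = -7836 + 8560 = 724)
O(Y, h) = 0 (O(Y, h) = Y - Y = 0)
R = 24473 (R = 7 + (23742 + 724) = 7 + 24466 = 24473)
R + O(15, M(-1)) = 24473 + 0 = 24473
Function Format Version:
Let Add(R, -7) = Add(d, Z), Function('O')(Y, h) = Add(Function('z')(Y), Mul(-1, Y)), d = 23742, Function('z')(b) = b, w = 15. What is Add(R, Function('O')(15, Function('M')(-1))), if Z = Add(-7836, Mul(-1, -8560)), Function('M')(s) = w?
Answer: 24473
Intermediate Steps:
Function('M')(s) = 15
Z = 724 (Z = Add(-7836, 8560) = 724)
Function('O')(Y, h) = 0 (Function('O')(Y, h) = Add(Y, Mul(-1, Y)) = 0)
R = 24473 (R = Add(7, Add(23742, 724)) = Add(7, 24466) = 24473)
Add(R, Function('O')(15, Function('M')(-1))) = Add(24473, 0) = 24473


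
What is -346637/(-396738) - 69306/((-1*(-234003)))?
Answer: 17872591361/30945960738 ≈ 0.57754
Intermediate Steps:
-346637/(-396738) - 69306/((-1*(-234003))) = -346637*(-1/396738) - 69306/234003 = 346637/396738 - 69306*1/234003 = 346637/396738 - 23102/78001 = 17872591361/30945960738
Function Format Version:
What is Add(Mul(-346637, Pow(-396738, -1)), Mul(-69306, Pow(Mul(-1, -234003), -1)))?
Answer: Rational(17872591361, 30945960738) ≈ 0.57754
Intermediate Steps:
Add(Mul(-346637, Pow(-396738, -1)), Mul(-69306, Pow(Mul(-1, -234003), -1))) = Add(Mul(-346637, Rational(-1, 396738)), Mul(-69306, Pow(234003, -1))) = Add(Rational(346637, 396738), Mul(-69306, Rational(1, 234003))) = Add(Rational(346637, 396738), Rational(-23102, 78001)) = Rational(17872591361, 30945960738)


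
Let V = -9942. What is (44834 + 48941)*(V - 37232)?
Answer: -4423741850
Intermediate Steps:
(44834 + 48941)*(V - 37232) = (44834 + 48941)*(-9942 - 37232) = 93775*(-47174) = -4423741850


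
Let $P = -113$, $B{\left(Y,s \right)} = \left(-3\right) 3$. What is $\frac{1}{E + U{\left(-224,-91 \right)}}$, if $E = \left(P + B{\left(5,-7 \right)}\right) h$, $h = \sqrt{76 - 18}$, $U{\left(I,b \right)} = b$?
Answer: $\frac{91}{854991} - \frac{122 \sqrt{58}}{854991} \approx -0.00098027$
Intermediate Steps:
$B{\left(Y,s \right)} = -9$
$h = \sqrt{58} \approx 7.6158$
$E = - 122 \sqrt{58}$ ($E = \left(-113 - 9\right) \sqrt{58} = - 122 \sqrt{58} \approx -929.12$)
$\frac{1}{E + U{\left(-224,-91 \right)}} = \frac{1}{- 122 \sqrt{58} - 91} = \frac{1}{-91 - 122 \sqrt{58}}$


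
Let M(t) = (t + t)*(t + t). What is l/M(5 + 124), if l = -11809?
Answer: -11809/66564 ≈ -0.17741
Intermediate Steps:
M(t) = 4*t**2 (M(t) = (2*t)*(2*t) = 4*t**2)
l/M(5 + 124) = -11809*1/(4*(5 + 124)**2) = -11809/(4*129**2) = -11809/(4*16641) = -11809/66564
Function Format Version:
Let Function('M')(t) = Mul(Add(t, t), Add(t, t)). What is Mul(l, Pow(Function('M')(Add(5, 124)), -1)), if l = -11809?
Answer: Rational(-11809, 66564) ≈ -0.17741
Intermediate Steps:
Function('M')(t) = Mul(4, Pow(t, 2)) (Function('M')(t) = Mul(Mul(2, t), Mul(2, t)) = Mul(4, Pow(t, 2)))
Mul(l, Pow(Function('M')(Add(5, 124)), -1)) = Mul(-11809, Pow(Mul(4, Pow(Add(5, 124), 2)), -1)) = Mul(-11809, Pow(Mul(4, Pow(129, 2)), -1)) = Mul(-11809, Pow(Mul(4, 16641), -1)) = Mul(-11809, Pow(66564, -1)) = Mul(-11809, Rational(1, 66564)) = Rational(-11809, 66564)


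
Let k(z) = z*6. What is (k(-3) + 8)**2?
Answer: 100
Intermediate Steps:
k(z) = 6*z
(k(-3) + 8)**2 = (6*(-3) + 8)**2 = (-18 + 8)**2 = (-10)**2 = 100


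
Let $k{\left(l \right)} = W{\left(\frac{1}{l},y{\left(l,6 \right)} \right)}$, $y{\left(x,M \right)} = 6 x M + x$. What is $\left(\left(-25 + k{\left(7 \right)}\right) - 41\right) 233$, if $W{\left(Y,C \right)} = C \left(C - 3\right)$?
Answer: $15433454$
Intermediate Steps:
$y{\left(x,M \right)} = x + 6 M x$ ($y{\left(x,M \right)} = 6 M x + x = x + 6 M x$)
$W{\left(Y,C \right)} = C \left(-3 + C\right)$
$k{\left(l \right)} = 37 l \left(-3 + 37 l\right)$ ($k{\left(l \right)} = l \left(1 + 6 \cdot 6\right) \left(-3 + l \left(1 + 6 \cdot 6\right)\right) = l \left(1 + 36\right) \left(-3 + l \left(1 + 36\right)\right) = l 37 \left(-3 + l 37\right) = 37 l \left(-3 + 37 l\right)$)
$\left(\left(-25 + k{\left(7 \right)}\right) - 41\right) 233 = \left(\left(-25 + 37 \cdot 7 \left(-3 + 37 \cdot 7\right)\right) - 41\right) 233 = \left(\left(-25 + 37 \cdot 7 \left(-3 + 259\right)\right) - 41\right) 233 = \left(\left(-25 + 37 \cdot 7 \cdot 256\right) - 41\right) 233 = \left(\left(-25 + 66304\right) - 41\right) 233 = \left(66279 - 41\right) 233 = 66238 \cdot 233 = 15433454$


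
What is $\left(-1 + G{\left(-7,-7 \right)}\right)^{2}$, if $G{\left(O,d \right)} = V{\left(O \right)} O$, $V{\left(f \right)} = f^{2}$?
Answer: $118336$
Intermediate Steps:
$G{\left(O,d \right)} = O^{3}$ ($G{\left(O,d \right)} = O^{2} O = O^{3}$)
$\left(-1 + G{\left(-7,-7 \right)}\right)^{2} = \left(-1 + \left(-7\right)^{3}\right)^{2} = \left(-1 - 343\right)^{2} = \left(-344\right)^{2} = 118336$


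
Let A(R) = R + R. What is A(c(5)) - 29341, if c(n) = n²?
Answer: -29291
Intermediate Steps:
A(R) = 2*R
A(c(5)) - 29341 = 2*5² - 29341 = 2*25 - 29341 = 50 - 29341 = -29291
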